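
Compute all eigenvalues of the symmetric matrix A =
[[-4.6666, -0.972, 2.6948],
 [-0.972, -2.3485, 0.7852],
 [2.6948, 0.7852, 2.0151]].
sigma(A) ≈ {-6, -2, 3}

A is real symmetric, so its spectrum consists of real eigenvalues. Expanding the characteristic polynomial of the displayed matrix gives
  det(λ I - A) = p(λ) = λ^3 + (5)λ^2 + (-12)λ + (-36).
Solving p(λ) = 0 yields eigenvalues ≈ -6, -2, 3. (A is shown rounded to 4 decimals, so these recover the underlying integer eigenvalues to within that precision.)
Verification: the trace of A = -5 equals the sum of eigenvalues -5, and det(A) ≈ 35.9991 matches the eigenvalue product 36.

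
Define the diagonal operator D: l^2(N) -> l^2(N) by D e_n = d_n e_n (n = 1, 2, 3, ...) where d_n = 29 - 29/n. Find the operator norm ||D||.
||D|| = 29

For a diagonal operator on l^2 with entries d_n, ||D|| = sup_n |d_n|. Here d_1 = 0, d_2 = 29/2, ..., and d_n = 29 - 29/n increases monotonically toward 29. All terms lie in [0, 29), so |d_n| = d_n and the supremum is the limit 29, which is not attained by any individual d_n. Hence ||D|| = 29.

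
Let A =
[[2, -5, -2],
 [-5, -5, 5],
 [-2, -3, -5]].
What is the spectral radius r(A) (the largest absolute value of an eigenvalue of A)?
r(A) ≈ 7.1814

The eigenvalues of A are the roots of its characteristic polynomial. With M = A (coefficients from the trace, the sum of principal 2x2 minors, and det A):
  p(λ) = det(λ I - M) = λ^3 + 8λ^2 - 9λ - 245.
No integer candidate from the rational root theorem (±divisors of 245) is a root, so the roots are irrational. The cubic discriminant is Δ = -793295 < 0, so there is one real root and a complex-conjugate pair. p(4) = -89 and p(5) = 35 have opposite signs, so a root lies in (4, 5); Newton's method refines it to λ ≈ 4.7506. Dividing out (λ - (4.7506)) leaves approximately λ^2 + 12.7506λ + 51.5727. For λ^2 + 12.7506λ + 51.5727 the discriminant is -43.7133. It is negative, so the remaining roots are the complex-conjugate pair λ ≈ -6.3753 ± 3.3058i. Their product equals the constant term, so |λ|^2 ≈ 51.5727 and |λ| ≈ 7.1814.
Thus the eigenvalues (to 4 decimals) are 4.7506 (modulus 4.7506); -6.3753 ± 3.3058i (modulus 7.1814). The spectral radius is the largest modulus: r(A) ≈ 7.1814. (Cross-check: r(A) ≤ ||A||_2 ≈ 8.7065; equality holds whenever A is normal, though it can also hold for some non-normal A.)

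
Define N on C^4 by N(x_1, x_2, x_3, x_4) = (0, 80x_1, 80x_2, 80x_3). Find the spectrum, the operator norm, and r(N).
sigma(N) = {0}; ||N|| = 80; r(N) = 0. (N is nilpotent with N^4 = 0.)

On C^4, N is a strictly lower-triangular matrix with 80 on the subdiagonal and zeros elsewhere, so its characteristic polynomial is lambda^4 and every eigenvalue is 0: sigma(N) = {0}. For the operator norm, N e_i = 80e_{i+1} for i = 1, ..., 3 and N e_4 = 0, so the singular values of N are 80 (with multiplicity 3) and 0; hence ||N|| = 80. The spectral radius r(N) = max|lambda| = 0. Note ||N|| > r(N) — characteristic of non-normal nilpotent operators. Indeed N^4 = 0.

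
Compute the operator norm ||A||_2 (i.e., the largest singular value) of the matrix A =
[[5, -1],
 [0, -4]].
||A||_2 = sqrt((42 + sqrt(164))/2) ≈ 5.2348 (= sqrt(largest eigenvalue of A^T A))

||A||_2 = sigma_max(A) = sqrt(lambda_max(A^T A)). Form the symmetric matrix M = A^T A =
[[25, -5],
 [-5, 17]].
Its characteristic polynomial (trace, determinant of M give the coefficients) is
  p(λ) = det(λ I - M) = λ^2 - 42λ + 400.
For λ^2 - 42λ + 400 the discriminant is 164. It is nonnegative but not a perfect square, so the roots are real and irrational: λ = (42 ± sqrt(164))/2 ≈ 27.4031, 14.5969.
So the eigenvalues of A^T A are ≈ 14.5969, 27.4031 (all ≥ 0, as they must be for A^T A). The largest is λ_max = (42 + sqrt(164))/2 ≈ 27.4031, hence ||A||_2 = sqrt(λ_max) = sqrt((42 + sqrt(164))/2) ≈ 5.2348.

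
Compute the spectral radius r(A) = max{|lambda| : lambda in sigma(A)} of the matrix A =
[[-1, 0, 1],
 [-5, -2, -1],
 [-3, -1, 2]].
r(A) ≈ 1.659

The eigenvalues of A are the roots of its characteristic polynomial. With M = A (coefficients from the trace, the sum of principal 2x2 minors, and det A):
  p(λ) = det(λ I - M) = λ^3 + λ^2 - 2λ - 4.
No integer candidate from the rational root theorem (±divisors of 4) is a root, so the roots are irrational. The cubic discriminant is Δ = -236 < 0, so there is one real root and a complex-conjugate pair. p(1) = -4 and p(2) = 4 have opposite signs, so a root lies in (1, 2); Newton's method refines it to λ ≈ 1.659. Dividing out (λ - (1.659)) leaves approximately λ^2 + 2.659λ + 2.4111. For λ^2 + 2.659λ + 2.4111 the discriminant is -2.5744. It is negative, so the remaining roots are the complex-conjugate pair λ ≈ -1.3295 ± 0.8023i. Their product equals the constant term, so |λ|^2 ≈ 2.4111 and |λ| ≈ 1.5528.
Thus the eigenvalues (to 4 decimals) are 1.659 (modulus 1.659); -1.3295 ± 0.8023i (modulus 1.5528). The spectral radius is the largest modulus: r(A) ≈ 1.659. (Cross-check: r(A) ≤ ||A||_2 ≈ 6.3208; equality holds whenever A is normal, though it can also hold for some non-normal A.)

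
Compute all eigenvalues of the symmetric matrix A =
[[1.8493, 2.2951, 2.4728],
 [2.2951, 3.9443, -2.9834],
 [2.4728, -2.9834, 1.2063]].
sigma(A) ≈ {-3, 4, 6}

A is real symmetric, so its spectrum consists of real eigenvalues. Expanding the characteristic polynomial of the displayed matrix gives
  det(λ I - A) = p(λ) = λ^3 + (-7)λ^2 + (-6)λ + (71.9971).
Solving p(λ) = 0 yields eigenvalues ≈ -3, 4, 6. (A is shown rounded to 4 decimals, so these recover the underlying integer eigenvalues to within that precision.)
Verification: the trace of A = 7 equals the sum of eigenvalues 7, and det(A) ≈ -71.9971 matches the eigenvalue product -72.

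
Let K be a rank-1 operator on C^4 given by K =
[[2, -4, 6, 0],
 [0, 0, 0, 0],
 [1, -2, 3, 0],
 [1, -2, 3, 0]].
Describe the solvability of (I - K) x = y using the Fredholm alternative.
(I - K) is invertible (det(I - K) = -4 ≠ 0), so for every y in C^4 the equation (I - K) x = y has a unique solution.

K has rank 1, so it is an outer product K = u v^T: every row of K is a multiple of one row vector. Reading off the entries, u = (-2, 0, -1, -1) and v = (-1, 2, -3, 0) (row i of K equals u_i·v^T). A rank-one matrix u v^T satisfies K u = u (v·u) and kills the (3)-dimensional subspace v^⊥, so its characteristic polynomial is lambda^3 (lambda - v·u) with v·u = tr K = 5. Hence the eigenvalues of I - K are 1 (multiplicity 3) and 1 - (5) = -4, so det(I - K) = -4. (Direct check: I - K =
[[-1, 4, -6, 0],
 [0, 1, 0, 0],
 [-1, 2, -2, 0],
 [-1, 2, -3, 1]]
has determinant -4.) The finite-dimensional Fredholm alternative says: either (I - K) is invertible, or ker(I - K) ≠ {0} and then range(I - K) = ker((I - K)^*)^⊥, with dim ker(I - K) = dim ker((I - K)^*). Since det(I - K) ≠ 0, 1 is not an eigenvalue of K and ker(I - K) = {0}, so we are in the first case: for every y there is a unique x = (I - K)^(-1) y. Explicitly, by the Sherman–Morrison formula, (I - u v^T)^(-1) = I + u v^T/(1 - v·u), i.e. (I - K)^(-1) = I + K/(-4).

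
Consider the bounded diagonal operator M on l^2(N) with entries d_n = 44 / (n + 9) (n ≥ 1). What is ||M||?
||M|| = 22/5 (attained at n = 1)

For M diagonal, ||M|| = sup_n |d_n| = sup_n 44/(n + 9). This is positive and strictly decreasing in n, so the supremum is attained at n = 1: d_1 = 44/(1 + 9) = 22/5. Hence ||M|| = 22/5.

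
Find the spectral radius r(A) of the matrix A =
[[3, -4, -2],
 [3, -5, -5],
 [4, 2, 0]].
r(A) ≈ 5.0014

The eigenvalues of A are the roots of its characteristic polynomial. With M = A (coefficients from the trace, the sum of principal 2x2 minors, and det A):
  p(λ) = det(λ I - M) = λ^3 + 2λ^2 + 15λ - 58.
No integer candidate from the rational root theorem (±divisors of 58) is a root, so the roots are irrational. The cubic discriminant is Δ = -132892 < 0, so there is one real root and a complex-conjugate pair. p(2) = -12 and p(3) = 32 have opposite signs, so a root lies in (2, 3); Newton's method refines it to λ ≈ 2.3187. Dividing out (λ - (2.3187)) leaves approximately λ^2 + 4.3187λ + 25.0139. For λ^2 + 4.3187λ + 25.0139 the discriminant is -81.4042. It is negative, so the remaining roots are the complex-conjugate pair λ ≈ -2.1594 ± 4.5112i. Their product equals the constant term, so |λ|^2 ≈ 25.0139 and |λ| ≈ 5.0014.
Thus the eigenvalues (to 4 decimals) are 2.3187 (modulus 2.3187); -2.1594 ± 4.5112i (modulus 5.0014). The spectral radius is the largest modulus: r(A) ≈ 5.0014. (Cross-check: r(A) ≤ ||A||_2 ≈ 9.2746; equality holds whenever A is normal, though it can also hold for some non-normal A.)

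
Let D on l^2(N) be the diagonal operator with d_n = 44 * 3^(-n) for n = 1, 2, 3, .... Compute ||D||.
||D|| = 44/3 (attained at n = 1)

For D diagonal, ||D|| = sup_n |d_n|. The sequence d_n = 44 * 3^(-n) is positive and strictly decreasing (ratio 3^(-1) < 1), so the supremum is d_1 = 44/3. Hence ||D|| = 44/3.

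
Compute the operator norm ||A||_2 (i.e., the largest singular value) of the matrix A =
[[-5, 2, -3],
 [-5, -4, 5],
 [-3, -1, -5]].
||A||_2 ≈ 8.2706 (= sqrt(largest eigenvalue of A^T A))

||A||_2 = sigma_max(A) = sqrt(lambda_max(A^T A)). Form the symmetric matrix M = A^T A =
[[59, 13, 5],
 [13, 21, -21],
 [5, -21, 59]].
Its characteristic polynomial (trace, sum of principal 2x2 minors, determinant of M give the coefficients) is
  p(λ) = det(λ I - M) = λ^3 - 139λ^2 + 5324λ - 33856.
No integer candidate from the rational root theorem (±divisors of 33856) is a root, so the roots are irrational. The cubic discriminant is Δ = 357087760 > 0, so there are three distinct real roots. p(7) = -3056 and p(8) = 352 have opposite signs, so a root lies in (7, 8); Newton's method refines it to λ ≈ 7.8935. p(62) = 244 and p(63) = -88 have opposite signs, so a root lies in (62, 63); Newton's method refines it to λ ≈ 62.7044. p(68) = -128 and p(69) = 230 have opposite signs, so a root lies in (68, 69); Newton's method refines it to λ ≈ 68.4021. Check (Vieta): the three roots sum to 139, matching tr M = 139.
So the eigenvalues of A^T A are ≈ 7.8935, 62.7044, 68.4021 (all ≥ 0, as they must be for A^T A). The largest is λ_max ≈ 68.4021, hence ||A||_2 = sqrt(λ_max) ≈ 8.2706.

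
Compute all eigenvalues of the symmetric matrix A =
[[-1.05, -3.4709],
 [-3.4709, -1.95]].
sigma(A) ≈ {-5, 2}

A is real symmetric, so its spectrum consists of real eigenvalues. Expanding the characteristic polynomial of the displayed matrix gives
  det(λ I - A) = p(λ) = λ^2 + (3)λ + (-10).
Solving p(λ) = 0 yields eigenvalues ≈ -5, 2. (A is shown rounded to 4 decimals, so these recover the underlying integer eigenvalues to within that precision.)
Verification: the trace of A = -3 equals the sum of eigenvalues -3, and det(A) ≈ -9.9996 matches the eigenvalue product -10.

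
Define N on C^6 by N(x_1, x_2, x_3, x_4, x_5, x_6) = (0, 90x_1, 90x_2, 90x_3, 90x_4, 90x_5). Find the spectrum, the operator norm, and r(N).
sigma(N) = {0}; ||N|| = 90; r(N) = 0. (N is nilpotent with N^6 = 0.)

On C^6, N is a strictly lower-triangular matrix with 90 on the subdiagonal and zeros elsewhere, so its characteristic polynomial is lambda^6 and every eigenvalue is 0: sigma(N) = {0}. For the operator norm, N e_i = 90e_{i+1} for i = 1, ..., 5 and N e_6 = 0, so the singular values of N are 90 (with multiplicity 5) and 0; hence ||N|| = 90. The spectral radius r(N) = max|lambda| = 0. Note ||N|| > r(N) — characteristic of non-normal nilpotent operators. Indeed N^6 = 0.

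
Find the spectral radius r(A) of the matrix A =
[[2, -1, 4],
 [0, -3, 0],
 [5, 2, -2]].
r(A) = sqrt(96)/2 ≈ 4.899

The eigenvalues of A are the roots of its characteristic polynomial. With M = A (coefficients from the trace, the sum of principal 2x2 minors, and det A):
  p(λ) = det(λ I - M) = λ^3 + 3λ^2 - 24λ - 72.
By the rational root theorem any rational root is an integer divisor of 72. Testing λ = -3: p(-3) = -27 + 27 + 72 - 72 = 0, so λ = -3 is a root. Dividing out (λ + 3) leaves p(λ) = (λ + 3)(λ^2 - 24). For λ^2 - 24 the discriminant is 96. It is nonnegative but not a perfect square, so the roots are real and irrational: λ = ± sqrt(96)/2 ≈ 4.899, -4.899.
Thus the eigenvalues (to 4 decimals) are 4.899 (modulus 4.899); -4.899 (modulus 4.899); -3 (modulus 3). The spectral radius is the largest modulus: r(A) = sqrt(96)/2 ≈ 4.899. (Cross-check: r(A) ≤ ||A||_2 ≈ 5.8696; equality holds whenever A is normal, though it can also hold for some non-normal A.)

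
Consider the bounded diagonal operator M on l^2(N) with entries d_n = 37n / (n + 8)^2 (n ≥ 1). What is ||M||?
||M|| = 37/32 (attained at n = 8)

For M diagonal, ||M|| = sup_n |d_n|. Treat f(x) = 37x / (x + 8)^2 for real x > 0. By the quotient rule, f'(x) = 37(8 - x)/(x + 8)^3, which is positive for x < 8 and negative for x > 8. So f has a unique maximum at x = 8, and since 8 is a positive integer, the supremum over n ≥ 1 is attained at n = 8: d_8 = 37·8/(8 + 8)^2 = 37·8/256 = 37/32. Hence ||M|| = 37/32.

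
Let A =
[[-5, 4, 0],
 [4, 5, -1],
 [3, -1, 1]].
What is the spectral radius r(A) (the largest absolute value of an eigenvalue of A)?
r(A) ≈ 6.5418

The eigenvalues of A are the roots of its characteristic polynomial. With M = A (coefficients from the trace, the sum of principal 2x2 minors, and det A):
  p(λ) = det(λ I - M) = λ^3 - λ^2 - 42λ + 48.
No integer candidate from the rational root theorem (±divisors of 48) is a root, so the roots are irrational. The cubic discriminant is Δ = 272388 > 0, so there are three distinct real roots. p(-7) = -50 and p(-6) = 48 have opposite signs, so a root lies in (-7, -6); Newton's method refines it to λ ≈ -6.5418. p(1) = 6 and p(2) = -32 have opposite signs, so a root lies in (1, 2); Newton's method refines it to λ ≈ 1.1475. p(6) = -24 and p(7) = 48 have opposite signs, so a root lies in (6, 7); Newton's method refines it to λ ≈ 6.3944. Check (Vieta): the three roots sum to 1, matching tr M = 1.
Thus the eigenvalues (to 4 decimals) are -6.5418 (modulus 6.5418); 1.1475 (modulus 1.1475); 6.3944 (modulus 6.3944). The spectral radius is the largest modulus: r(A) ≈ 6.5418. (Cross-check: r(A) ≤ ||A||_2 ≈ 7.1428; equality holds whenever A is normal, though it can also hold for some non-normal A.)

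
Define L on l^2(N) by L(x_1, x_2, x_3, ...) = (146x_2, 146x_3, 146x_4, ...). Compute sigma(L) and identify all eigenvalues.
sigma(L) = closed disk {z in C : |z| ≤ 146}; sigma_p(L) = open disk {z in C : |z| < 146}

Note L = 146·V where V is the unit left shift (V x)_k = x_{k+1}; so sigma(L) = 146·sigma(V) and ||L|| = 146||V||. ||L x||^2 = 21316sum_{k≥2} |x_k|^2 ≤ 21316||x||^2, with equality on {x : x_1 = 0}, so ||L|| = 146. For any lambda with |lambda| < 146, set r = lambda/146 (|r| < 1); the vector x = (1, r, r^2, ...) is in l^2 and satisfies L x = 146(r, r^2, ...) = lambda x, so lambda is an eigenvalue. On the boundary |lambda| = 146 the geometric series diverges, so no l^2 eigenvector exists, but these lambda lie in the approximate point spectrum. Hence sigma(L) is the closed disk of radius 146 and sigma_p(L) is the open disk.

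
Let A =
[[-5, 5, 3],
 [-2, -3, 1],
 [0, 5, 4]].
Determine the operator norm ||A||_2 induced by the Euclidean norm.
||A||_2 ≈ 9.4351 (= sqrt(largest eigenvalue of A^T A))

||A||_2 = sigma_max(A) = sqrt(lambda_max(A^T A)). Form the symmetric matrix M = A^T A =
[[29, -19, -17],
 [-19, 59, 32],
 [-17, 32, 26]].
Its characteristic polynomial (trace, sum of principal 2x2 minors, determinant of M give the coefficients) is
  p(λ) = det(λ I - M) = λ^3 - 114λ^2 + 2325λ - 9025.
No integer candidate from the rational root theorem (±divisors of 9025) is a root, so the roots are irrational. The cubic discriminant is Δ = 7353657225 > 0, so there are three distinct real roots. p(5) = -125 and p(6) = 1037 have opposite signs, so a root lies in (5, 6); Newton's method refines it to λ ≈ 5.1. p(19) = 855 and p(20) = -125 have opposite signs, so a root lies in (19, 20); Newton's method refines it to λ ≈ 19.8785. p(89) = -125 and p(90) = 5825 have opposite signs, so a root lies in (89, 90); Newton's method refines it to λ ≈ 89.0216. Check (Vieta): the three roots sum to 114, matching tr M = 114.
So the eigenvalues of A^T A are ≈ 5.1, 19.8785, 89.0216 (all ≥ 0, as they must be for A^T A). The largest is λ_max ≈ 89.0216, hence ||A||_2 = sqrt(λ_max) ≈ 9.4351.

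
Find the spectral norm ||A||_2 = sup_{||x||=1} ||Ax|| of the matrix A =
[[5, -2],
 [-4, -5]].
||A||_2 = sqrt((70 + sqrt(544))/2) ≈ 6.831 (= sqrt(largest eigenvalue of A^T A))

||A||_2 = sigma_max(A) = sqrt(lambda_max(A^T A)). Form the symmetric matrix M = A^T A =
[[41, 10],
 [10, 29]].
Its characteristic polynomial (trace, determinant of M give the coefficients) is
  p(λ) = det(λ I - M) = λ^2 - 70λ + 1089.
For λ^2 - 70λ + 1089 the discriminant is 544. It is nonnegative but not a perfect square, so the roots are real and irrational: λ = (70 ± sqrt(544))/2 ≈ 46.6619, 23.3381.
So the eigenvalues of A^T A are ≈ 23.3381, 46.6619 (all ≥ 0, as they must be for A^T A). The largest is λ_max = (70 + sqrt(544))/2 ≈ 46.6619, hence ||A||_2 = sqrt(λ_max) = sqrt((70 + sqrt(544))/2) ≈ 6.831.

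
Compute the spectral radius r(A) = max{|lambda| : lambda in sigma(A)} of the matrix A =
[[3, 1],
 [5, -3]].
r(A) = sqrt(56)/2 ≈ 3.7417

The eigenvalues of A are the roots of its characteristic polynomial. With M = A (coefficients from the trace and determinant):
  p(λ) = det(λ I - M) = λ^2 - 14.
For λ^2 - 14 the discriminant is 56. It is nonnegative but not a perfect square, so the roots are real and irrational: λ = ± sqrt(56)/2 ≈ 3.7417, -3.7417.
Thus the eigenvalues (to 4 decimals) are 3.7417 (modulus 3.7417); -3.7417 (modulus 3.7417). The spectral radius is the largest modulus: r(A) = sqrt(56)/2 ≈ 3.7417. (Cross-check: r(A) ≤ ||A||_2 ≈ 6.2426; equality holds whenever A is normal, though it can also hold for some non-normal A.)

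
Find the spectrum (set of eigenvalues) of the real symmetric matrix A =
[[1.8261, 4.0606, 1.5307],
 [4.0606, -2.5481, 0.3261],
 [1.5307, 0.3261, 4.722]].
sigma(A) ≈ {-5, 3, 6}

A is real symmetric, so its spectrum consists of real eigenvalues. Expanding the characteristic polynomial of the displayed matrix gives
  det(λ I - A) = p(λ) = λ^3 + (-4)λ^2 + (-27)λ + (90).
Solving p(λ) = 0 yields eigenvalues ≈ -5, 3, 6. (A is shown rounded to 4 decimals, so these recover the underlying integer eigenvalues to within that precision.)
Verification: the trace of A = 4 equals the sum of eigenvalues 4, and det(A) ≈ -90.0005 matches the eigenvalue product -90.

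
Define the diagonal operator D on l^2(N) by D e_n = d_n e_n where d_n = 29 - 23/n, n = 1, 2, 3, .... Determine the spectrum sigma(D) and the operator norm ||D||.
sigma(D) = {29 - 23/n : n ≥ 1} ∪ {29}; ||D|| = 29

A bounded diagonal operator on l^2 with diagonal entries d_n has spectrum equal to the closure of {d_n : n ≥ 1}: every d_n is an eigenvalue (with eigenvector e_n), so {d_n} ⊂ sigma(D); the spectrum is closed, so its closure is too; and for lambda not in the closure, (D - lambda I) has bounded inverse (the diagonal entries 1/(d_n - lambda) are bounded). For our sequence d_n = 29 - 23/n, n = 1, 2, 3, ...:
  - {d_n} = {29 - 23/n : n ≥ 1}; the only limit point is 29
  - closure = {29 - 23/n : n ≥ 1} ∪ {29}
For the norm: a diagonal operator has ||D|| = sup_n |d_n|. Here d_n = 29 - 23/n increases monotonically from d_1 = 6 toward 29, with all terms in [6, 29); so sup_n |d_n| = 29 (the supremum is the limit, not attained). So ||D|| = 29.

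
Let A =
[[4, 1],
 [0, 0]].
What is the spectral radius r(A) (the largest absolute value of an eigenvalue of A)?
r(A) = 4

The eigenvalues of A are the roots of its characteristic polynomial. With M = A (coefficients from the trace and determinant):
  p(λ) = det(λ I - M) = λ^2 - 4λ.
For λ^2 - 4λ the discriminant is 16. It is a perfect square (4^2), so the roots are rational: λ = (4 ± 4)/2 = 4, 0.
Thus the eigenvalues (to 4 decimals) are 4 (modulus 4); 0 (modulus 0). The spectral radius is the largest modulus: r(A) = 4. (Cross-check: r(A) ≤ ||A||_2 ≈ 4.1231; equality holds whenever A is normal, though it can also hold for some non-normal A.)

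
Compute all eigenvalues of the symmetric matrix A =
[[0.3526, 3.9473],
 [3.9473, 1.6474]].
sigma(A) ≈ {-3, 5}

A is real symmetric, so its spectrum consists of real eigenvalues. Expanding the characteristic polynomial of the displayed matrix gives
  det(λ I - A) = p(λ) = λ^2 + (-2)λ + (-15).
Solving p(λ) = 0 yields eigenvalues ≈ -3, 5. (A is shown rounded to 4 decimals, so these recover the underlying integer eigenvalues to within that precision.)
Verification: the trace of A = 2 equals the sum of eigenvalues 2, and det(A) ≈ -15.0003 matches the eigenvalue product -15.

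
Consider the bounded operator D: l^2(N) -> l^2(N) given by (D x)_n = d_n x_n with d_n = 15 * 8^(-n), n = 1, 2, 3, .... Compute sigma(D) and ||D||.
sigma(D) = {15 * 8^(-n) : n ≥ 1} ∪ {0}; ||D|| = 15/8

A bounded diagonal operator on l^2 with diagonal entries d_n has spectrum equal to the closure of {d_n : n ≥ 1}: every d_n is an eigenvalue (with eigenvector e_n), so {d_n} ⊂ sigma(D); the spectrum is closed, so its closure is too; and for lambda not in the closure, (D - lambda I) has bounded inverse (the diagonal entries 1/(d_n - lambda) are bounded). For our sequence d_n = 15 * 8^(-n), n = 1, 2, 3, ...:
  - {d_n} = {15 * 8^(-n) : n ≥ 1}; the only limit point is 0
  - closure = {15 * 8^(-n) : n ≥ 1} ∪ {0}
For the norm: a diagonal operator has ||D|| = sup_n |d_n|. Here d_n = 15 * 8^(-n) is positive and decreasing, so sup_n |d_n| = d_1 = 15/8. So ||D|| = 15/8.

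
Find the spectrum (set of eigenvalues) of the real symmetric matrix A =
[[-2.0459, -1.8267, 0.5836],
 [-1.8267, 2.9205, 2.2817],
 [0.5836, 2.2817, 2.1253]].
sigma(A) ≈ {-3, 1, 5}

A is real symmetric, so its spectrum consists of real eigenvalues. Expanding the characteristic polynomial of the displayed matrix gives
  det(λ I - A) = p(λ) = λ^3 + (-3)λ^2 + (-13)λ + (14.9988).
Solving p(λ) = 0 yields eigenvalues ≈ -3, 1, 5. (A is shown rounded to 4 decimals, so these recover the underlying integer eigenvalues to within that precision.)
Verification: the trace of A = 3 equals the sum of eigenvalues 3, and det(A) ≈ -14.9988 matches the eigenvalue product -15.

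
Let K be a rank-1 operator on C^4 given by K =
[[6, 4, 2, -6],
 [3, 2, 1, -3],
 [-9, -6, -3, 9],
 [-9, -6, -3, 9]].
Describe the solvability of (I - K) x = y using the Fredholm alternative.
(I - K) is invertible (det(I - K) = -13 ≠ 0), so for every y in C^4 the equation (I - K) x = y has a unique solution.

K has rank 1, so it is an outer product K = u v^T: every row of K is a multiple of one row vector. Reading off the entries, u = (2, 1, -3, -3) and v = (3, 2, 1, -3) (row i of K equals u_i·v^T). A rank-one matrix u v^T satisfies K u = u (v·u) and kills the (3)-dimensional subspace v^⊥, so its characteristic polynomial is lambda^3 (lambda - v·u) with v·u = tr K = 14. Hence the eigenvalues of I - K are 1 (multiplicity 3) and 1 - (14) = -13, so det(I - K) = -13. (Direct check: I - K =
[[-5, -4, -2, 6],
 [-3, -1, -1, 3],
 [9, 6, 4, -9],
 [9, 6, 3, -8]]
has determinant -13.) The finite-dimensional Fredholm alternative says: either (I - K) is invertible, or ker(I - K) ≠ {0} and then range(I - K) = ker((I - K)^*)^⊥, with dim ker(I - K) = dim ker((I - K)^*). Since det(I - K) ≠ 0, 1 is not an eigenvalue of K and ker(I - K) = {0}, so we are in the first case: for every y there is a unique x = (I - K)^(-1) y. Explicitly, by the Sherman–Morrison formula, (I - u v^T)^(-1) = I + u v^T/(1 - v·u), i.e. (I - K)^(-1) = I + K/(-13).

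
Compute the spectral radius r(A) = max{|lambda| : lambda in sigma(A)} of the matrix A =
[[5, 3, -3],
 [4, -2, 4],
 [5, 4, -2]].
r(A) = (1 + sqrt(109))/2 ≈ 5.7202

The eigenvalues of A are the roots of its characteristic polynomial. With M = A (coefficients from the trace, the sum of principal 2x2 minors, and det A):
  p(λ) = det(λ I - M) = λ^3 - λ^2 - 29λ + 54.
By the rational root theorem any rational root is an integer divisor of 54. Testing λ = 2: p(2) = 8 - 4 - 58 + 54 = 0, so λ = 2 is a root. Dividing out (λ - 2) leaves p(λ) = (λ - 2)(λ^2 + λ - 27). For λ^2 + λ - 27 the discriminant is 109. It is nonnegative but not a perfect square, so the roots are real and irrational: λ = (-1 ± sqrt(109))/2 ≈ 4.7202, -5.7202.
Thus the eigenvalues (to 4 decimals) are 4.7202 (modulus 4.7202); -5.7202 (modulus 5.7202); 2 (modulus 2). The spectral radius is the largest modulus: r(A) = (1 + sqrt(109))/2 ≈ 5.7202. (Cross-check: r(A) ≤ ||A||_2 ≈ 9.3469; equality holds whenever A is normal, though it can also hold for some non-normal A.)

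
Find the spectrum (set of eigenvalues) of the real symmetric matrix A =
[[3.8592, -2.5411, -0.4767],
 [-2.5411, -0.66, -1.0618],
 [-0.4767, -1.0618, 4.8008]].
sigma(A) ≈ {-2, 5} (5 with multiplicity 2)

A is real symmetric, so its spectrum consists of real eigenvalues. Expanding the characteristic polynomial of the displayed matrix gives
  det(λ I - A) = p(λ) = λ^3 + (-8)λ^2 + (5)λ + (50.001).
Solving p(λ) = 0 yields eigenvalues ≈ -2, 5, 5. (A is shown rounded to 4 decimals, so these recover the underlying integer eigenvalues to within that precision.)
Verification: the trace of A = 8 equals the sum of eigenvalues 8, and det(A) ≈ -50.0010 matches the eigenvalue product -50.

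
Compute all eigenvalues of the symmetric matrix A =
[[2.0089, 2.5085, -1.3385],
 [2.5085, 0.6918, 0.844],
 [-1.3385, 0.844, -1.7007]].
sigma(A) ≈ {-3, 0, 4}

A is real symmetric, so its spectrum consists of real eigenvalues. Expanding the characteristic polynomial of the displayed matrix gives
  det(λ I - A) = p(λ) = λ^3 + (-1)λ^2 + (-12)λ + (0).
Solving p(λ) = 0 yields eigenvalues ≈ -3, 0, 4. (A is shown rounded to 4 decimals, so these recover the underlying integer eigenvalues to within that precision.)
Verification: the trace of A = 1 equals the sum of eigenvalues 1, and det(A) ≈ 0.0001 matches the eigenvalue product 0.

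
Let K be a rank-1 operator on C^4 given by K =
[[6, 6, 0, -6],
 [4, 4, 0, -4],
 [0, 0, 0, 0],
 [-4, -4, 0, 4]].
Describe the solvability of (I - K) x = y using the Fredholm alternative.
(I - K) is invertible (det(I - K) = -13 ≠ 0), so for every y in C^4 the equation (I - K) x = y has a unique solution.

K has rank 1, so it is an outer product K = u v^T: every row of K is a multiple of one row vector. Reading off the entries, u = (3, 2, 0, -2) and v = (2, 2, 0, -2) (row i of K equals u_i·v^T). A rank-one matrix u v^T satisfies K u = u (v·u) and kills the (3)-dimensional subspace v^⊥, so its characteristic polynomial is lambda^3 (lambda - v·u) with v·u = tr K = 14. Hence the eigenvalues of I - K are 1 (multiplicity 3) and 1 - (14) = -13, so det(I - K) = -13. (Direct check: I - K =
[[-5, -6, 0, 6],
 [-4, -3, 0, 4],
 [0, 0, 1, 0],
 [4, 4, 0, -3]]
has determinant -13.) The finite-dimensional Fredholm alternative says: either (I - K) is invertible, or ker(I - K) ≠ {0} and then range(I - K) = ker((I - K)^*)^⊥, with dim ker(I - K) = dim ker((I - K)^*). Since det(I - K) ≠ 0, 1 is not an eigenvalue of K and ker(I - K) = {0}, so we are in the first case: for every y there is a unique x = (I - K)^(-1) y. Explicitly, by the Sherman–Morrison formula, (I - u v^T)^(-1) = I + u v^T/(1 - v·u), i.e. (I - K)^(-1) = I + K/(-13).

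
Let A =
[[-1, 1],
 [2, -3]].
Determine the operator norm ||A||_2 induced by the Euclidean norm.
||A||_2 = sqrt((15 + sqrt(221))/2) ≈ 3.8643 (= sqrt(largest eigenvalue of A^T A))

||A||_2 = sigma_max(A) = sqrt(lambda_max(A^T A)). Form the symmetric matrix M = A^T A =
[[5, -7],
 [-7, 10]].
Its characteristic polynomial (trace, determinant of M give the coefficients) is
  p(λ) = det(λ I - M) = λ^2 - 15λ + 1.
For λ^2 - 15λ + 1 the discriminant is 221. It is nonnegative but not a perfect square, so the roots are real and irrational: λ = (15 ± sqrt(221))/2 ≈ 14.933, 0.067.
So the eigenvalues of A^T A are ≈ 0.067, 14.933 (all ≥ 0, as they must be for A^T A). The largest is λ_max = (15 + sqrt(221))/2 ≈ 14.933, hence ||A||_2 = sqrt(λ_max) = sqrt((15 + sqrt(221))/2) ≈ 3.8643.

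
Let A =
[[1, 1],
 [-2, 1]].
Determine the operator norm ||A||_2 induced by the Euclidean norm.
||A||_2 = sqrt((7 + sqrt(13))/2) ≈ 2.3028 (= sqrt(largest eigenvalue of A^T A))

||A||_2 = sigma_max(A) = sqrt(lambda_max(A^T A)). Form the symmetric matrix M = A^T A =
[[5, -1],
 [-1, 2]].
Its characteristic polynomial (trace, determinant of M give the coefficients) is
  p(λ) = det(λ I - M) = λ^2 - 7λ + 9.
For λ^2 - 7λ + 9 the discriminant is 13. It is nonnegative but not a perfect square, so the roots are real and irrational: λ = (7 ± sqrt(13))/2 ≈ 5.3028, 1.6972.
So the eigenvalues of A^T A are ≈ 1.6972, 5.3028 (all ≥ 0, as they must be for A^T A). The largest is λ_max = (7 + sqrt(13))/2 ≈ 5.3028, hence ||A||_2 = sqrt(λ_max) = sqrt((7 + sqrt(13))/2) ≈ 2.3028.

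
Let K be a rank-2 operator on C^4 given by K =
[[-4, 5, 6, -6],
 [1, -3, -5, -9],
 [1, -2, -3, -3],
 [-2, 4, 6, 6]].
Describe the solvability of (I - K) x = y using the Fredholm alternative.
(I - K) is invertible (det(I - K) = -1 ≠ 0), so for every y in C^4 the equation (I - K) x = y has a unique solution.

K has rank 2 and factors as K = U V^T = u1 v1^T + u2 v2^T with u1 = (3, 1, 0, 0), v1 = (-1, 1, 1, -3), u2 = (-1, 2, 1, -2), v2 = (1, -2, -3, -3) (multiplying out reproduces the displayed K). The nonzero eigenvalues of U V^T coincide with those of the 2 x 2 matrix G = V^T U = [[v1·u1, v1·u2], [v2·u1, v2·u2]] = [[-2, 10], [1, -2]], and by the Sylvester determinant identity det(I_4 - U V^T) = det(I_2 - V^T U) = det([[3, -10], [-1, 3]]) = (3)(3) - (-10)(-1) = -1. (Direct check: I - K =
[[5, -5, -6, 6],
 [-1, 4, 5, 9],
 [-1, 2, 4, 3],
 [2, -4, -6, -5]]
has determinant -1.) The finite-dimensional Fredholm alternative says: either (I - K) is invertible, or ker(I - K) ≠ {0} and then range(I - K) = ker((I - K)^*)^⊥, with dim ker(I - K) = dim ker((I - K)^*). Since det(I - K) ≠ 0, 1 is not an eigenvalue of K and ker(I - K) = {0}, so we are in the first case: for every y there is a unique x = (I - K)^(-1) y. (Explicitly, by the Woodbury identity, (I - U V^T)^(-1) = I + U (I_2 - G)^(-1) V^T.)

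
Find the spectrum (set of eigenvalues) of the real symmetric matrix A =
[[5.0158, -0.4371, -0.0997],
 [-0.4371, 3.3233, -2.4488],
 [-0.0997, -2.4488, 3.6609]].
sigma(A) ≈ {1, 5, 6}

A is real symmetric, so its spectrum consists of real eigenvalues. Expanding the characteristic polynomial of the displayed matrix gives
  det(λ I - A) = p(λ) = λ^3 + (-12)λ^2 + (41)λ + (-30).
Solving p(λ) = 0 yields eigenvalues ≈ 1, 5, 6. (A is shown rounded to 4 decimals, so these recover the underlying integer eigenvalues to within that precision.)
Verification: the trace of A = 12 equals the sum of eigenvalues 12, and det(A) ≈ 29.9998 matches the eigenvalue product 30.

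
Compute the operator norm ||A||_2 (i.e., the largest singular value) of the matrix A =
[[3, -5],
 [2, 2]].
||A||_2 = sqrt((42 + sqrt(740))/2) ≈ 5.8823 (= sqrt(largest eigenvalue of A^T A))

||A||_2 = sigma_max(A) = sqrt(lambda_max(A^T A)). Form the symmetric matrix M = A^T A =
[[13, -11],
 [-11, 29]].
Its characteristic polynomial (trace, determinant of M give the coefficients) is
  p(λ) = det(λ I - M) = λ^2 - 42λ + 256.
For λ^2 - 42λ + 256 the discriminant is 740. It is nonnegative but not a perfect square, so the roots are real and irrational: λ = (42 ± sqrt(740))/2 ≈ 34.6015, 7.3985.
So the eigenvalues of A^T A are ≈ 7.3985, 34.6015 (all ≥ 0, as they must be for A^T A). The largest is λ_max = (42 + sqrt(740))/2 ≈ 34.6015, hence ||A||_2 = sqrt(λ_max) = sqrt((42 + sqrt(740))/2) ≈ 5.8823.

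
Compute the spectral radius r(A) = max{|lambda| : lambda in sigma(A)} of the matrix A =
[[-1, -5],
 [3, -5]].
r(A) = sqrt(20) ≈ 4.4721

The eigenvalues of A are the roots of its characteristic polynomial. With M = A (coefficients from the trace and determinant):
  p(λ) = det(λ I - M) = λ^2 + 6λ + 20.
For λ^2 + 6λ + 20 the discriminant is -44. It is negative, so the roots are the complex-conjugate pair λ = -3 ± (sqrt(44)/2) i ≈ -3 ± 3.3166i. For a conjugate pair the product of the roots equals the constant term, so |λ|^2 = 20 and |λ| = sqrt(20) ≈ 4.4721.
Thus the eigenvalues (to 4 decimals) are -3 ± 3.3166i (modulus 4.4721). The spectral radius is the largest modulus: r(A) = sqrt(20) ≈ 4.4721. (Cross-check: r(A) ≤ ||A||_2 ≈ 7.2361; equality holds whenever A is normal, though it can also hold for some non-normal A.)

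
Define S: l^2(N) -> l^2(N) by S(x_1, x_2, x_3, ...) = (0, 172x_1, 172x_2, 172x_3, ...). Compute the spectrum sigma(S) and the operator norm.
sigma(S) = closed disk {z in C : |z| ≤ 172}; ||S|| = 172

Note S = 172·U where U is the unit right shift (U x)_k = x_{k-1} (with x_0 := 0); so ||S|| = 172||U|| and sigma(S) = 172·sigma(U). ||S x||^2 = sum_{k≥1} |172x_k|^2 = 29584||x||^2, so ||S|| = 172 and sigma(S) ⊂ {|z| ≤ 172}. For any |lambda| < 172, the equation (S - lambda I) x = 0 forces x_1 = 0, then 172x_k = lambda x_{k+1} ⇒ x = 0, so S has no eigenvalues. But (S - lambda I) is not surjective for |lambda| < 172: solving (S - lambda I) x = e_1 would require x_n proportional to (lambda/172)^(-n), which is not in l^2. So every |lambda| < 172 lies in the residual spectrum. The boundary |lambda| = 172 is in the approximate point spectrum (the spectrum is closed). Hence sigma(S) is the closed disk of radius 172.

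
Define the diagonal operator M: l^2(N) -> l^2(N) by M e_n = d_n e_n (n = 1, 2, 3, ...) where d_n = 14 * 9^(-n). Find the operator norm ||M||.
||M|| = 14/9 (attained at n = 1)

For M diagonal, ||M|| = sup_n |d_n|. The sequence d_n = 14 * 9^(-n) is positive and strictly decreasing (ratio 9^(-1) < 1), so the supremum is d_1 = 14/9. Hence ||M|| = 14/9.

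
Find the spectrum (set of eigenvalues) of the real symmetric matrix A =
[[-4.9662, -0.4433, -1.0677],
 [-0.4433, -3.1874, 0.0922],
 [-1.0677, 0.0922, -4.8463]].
sigma(A) ≈ {-6, -4, -3}

A is real symmetric, so its spectrum consists of real eigenvalues. Expanding the characteristic polynomial of the displayed matrix gives
  det(λ I - A) = p(λ) = λ^3 + (13)λ^2 + (54)λ + (71.9979).
Solving p(λ) = 0 yields eigenvalues ≈ -6, -4, -3. (A is shown rounded to 4 decimals, so these recover the underlying integer eigenvalues to within that precision.)
Verification: the trace of A = -13 equals the sum of eigenvalues -13, and det(A) ≈ -71.9979 matches the eigenvalue product -72.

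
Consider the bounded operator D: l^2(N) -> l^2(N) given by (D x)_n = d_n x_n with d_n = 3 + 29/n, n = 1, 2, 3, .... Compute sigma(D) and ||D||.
sigma(D) = {3 + 29/n : n ≥ 1} ∪ {3}; ||D|| = 32

A bounded diagonal operator on l^2 with diagonal entries d_n has spectrum equal to the closure of {d_n : n ≥ 1}: every d_n is an eigenvalue (with eigenvector e_n), so {d_n} ⊂ sigma(D); the spectrum is closed, so its closure is too; and for lambda not in the closure, (D - lambda I) has bounded inverse (the diagonal entries 1/(d_n - lambda) are bounded). For our sequence d_n = 3 + 29/n, n = 1, 2, 3, ...:
  - {d_n} = {3 + 29/n : n ≥ 1}; the only limit point is 3
  - closure = {3 + 29/n : n ≥ 1} ∪ {3}
For the norm: a diagonal operator has ||D|| = sup_n |d_n|. Here d_n = 3 + 29/n is positive and decreasing, so sup_n |d_n| = d_1 = 3 + 29 = 32. So ||D|| = 32.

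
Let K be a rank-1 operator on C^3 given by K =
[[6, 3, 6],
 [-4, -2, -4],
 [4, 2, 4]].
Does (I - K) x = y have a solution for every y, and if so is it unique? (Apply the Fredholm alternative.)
(I - K) is invertible (det(I - K) = -7 ≠ 0), so for every y in C^3 the equation (I - K) x = y has a unique solution.

K has rank 1, so it is an outer product K = u v^T: every row of K is a multiple of one row vector. Reading off the entries, u = (3, -2, 2) and v = (2, 1, 2) (row i of K equals u_i·v^T). A rank-one matrix u v^T satisfies K u = u (v·u) and kills the (2)-dimensional subspace v^⊥, so its characteristic polynomial is lambda^2 (lambda - v·u) with v·u = tr K = 8. Hence the eigenvalues of I - K are 1 (multiplicity 2) and 1 - (8) = -7, so det(I - K) = -7. (Direct check: I - K =
[[-5, -3, -6],
 [4, 3, 4],
 [-4, -2, -3]]
has determinant -7.) The finite-dimensional Fredholm alternative says: either (I - K) is invertible, or ker(I - K) ≠ {0} and then range(I - K) = ker((I - K)^*)^⊥, with dim ker(I - K) = dim ker((I - K)^*). Since det(I - K) ≠ 0, 1 is not an eigenvalue of K and ker(I - K) = {0}, so we are in the first case: for every y there is a unique x = (I - K)^(-1) y. Explicitly, by the Sherman–Morrison formula, (I - u v^T)^(-1) = I + u v^T/(1 - v·u), i.e. (I - K)^(-1) = I + K/(-7).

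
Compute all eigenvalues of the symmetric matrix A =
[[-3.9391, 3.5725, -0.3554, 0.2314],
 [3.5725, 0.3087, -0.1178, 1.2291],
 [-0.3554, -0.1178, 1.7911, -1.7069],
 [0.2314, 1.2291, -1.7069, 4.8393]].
sigma(A) ≈ {-6, 1, 2, 6}

A is real symmetric, so its spectrum consists of real eigenvalues. Expanding the characteristic polynomial of the displayed matrix gives
  det(λ I - A) = p(λ) = λ^4 + (-3)λ^3 + (-34)λ^2 + (107.9986)λ + (-71.9965).
Solving p(λ) = 0 yields eigenvalues ≈ -6, 1, 2, 6. (A is shown rounded to 4 decimals, so these recover the underlying integer eigenvalues to within that precision.)
Verification: the trace of A = 3 equals the sum of eigenvalues 3, and det(A) ≈ -71.9965 matches the eigenvalue product -72.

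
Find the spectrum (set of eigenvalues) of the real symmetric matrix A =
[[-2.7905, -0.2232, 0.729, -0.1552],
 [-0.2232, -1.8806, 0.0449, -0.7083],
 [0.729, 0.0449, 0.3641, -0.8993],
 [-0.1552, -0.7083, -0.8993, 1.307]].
sigma(A) ≈ {-3, -2, 0, 2}

A is real symmetric, so its spectrum consists of real eigenvalues. Expanding the characteristic polynomial of the displayed matrix gives
  det(λ I - A) = p(λ) = λ^4 + (3)λ^3 + (-4)λ^2 + (-12)λ + (0).
Solving p(λ) = 0 yields eigenvalues ≈ -3, -2, 0, 2. (A is shown rounded to 4 decimals, so these recover the underlying integer eigenvalues to within that precision.)
Verification: the trace of A = -3 equals the sum of eigenvalues -3, and det(A) ≈ -0.0001 matches the eigenvalue product 0.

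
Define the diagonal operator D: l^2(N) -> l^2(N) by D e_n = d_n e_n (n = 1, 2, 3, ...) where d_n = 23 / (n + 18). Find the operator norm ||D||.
||D|| = 23/19 (attained at n = 1)

For D diagonal, ||D|| = sup_n |d_n| = sup_n 23/(n + 18). This is positive and strictly decreasing in n, so the supremum is attained at n = 1: d_1 = 23/(1 + 18) = 23/19. Hence ||D|| = 23/19.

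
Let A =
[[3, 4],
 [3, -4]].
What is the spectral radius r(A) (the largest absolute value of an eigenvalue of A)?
r(A) = (1 + sqrt(97))/2 ≈ 5.4244

The eigenvalues of A are the roots of its characteristic polynomial. With M = A (coefficients from the trace and determinant):
  p(λ) = det(λ I - M) = λ^2 + λ - 24.
For λ^2 + λ - 24 the discriminant is 97. It is nonnegative but not a perfect square, so the roots are real and irrational: λ = (-1 ± sqrt(97))/2 ≈ 4.4244, -5.4244.
Thus the eigenvalues (to 4 decimals) are 4.4244 (modulus 4.4244); -5.4244 (modulus 5.4244). The spectral radius is the largest modulus: r(A) = (1 + sqrt(97))/2 ≈ 5.4244. (Cross-check: r(A) ≤ ||A||_2 ≈ 5.6569; equality holds whenever A is normal, though it can also hold for some non-normal A.)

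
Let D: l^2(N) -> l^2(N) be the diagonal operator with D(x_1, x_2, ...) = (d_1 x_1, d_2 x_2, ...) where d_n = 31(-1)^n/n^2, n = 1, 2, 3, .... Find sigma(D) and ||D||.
sigma(D) = {31(-1)^n/n^2 : n ≥ 1} ∪ {0}; ||D|| = 31

A bounded diagonal operator on l^2 with diagonal entries d_n has spectrum equal to the closure of {d_n : n ≥ 1}: every d_n is an eigenvalue (with eigenvector e_n), so {d_n} ⊂ sigma(D); the spectrum is closed, so its closure is too; and for lambda not in the closure, (D - lambda I) has bounded inverse (the diagonal entries 1/(d_n - lambda) are bounded). For our sequence d_n = 31(-1)^n/n^2, n = 1, 2, 3, ...:
  - {d_n} = {31(-1)^n/n^2 : n ≥ 1}; the only limit point is 0
  - closure = {31(-1)^n/n^2 : n ≥ 1} ∪ {0}
For the norm: a diagonal operator has ||D|| = sup_n |d_n|. Here |d_n| = 31/n^2 is decreasing, so sup_n |d_n| = |d_1| = 31. So ||D|| = 31.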